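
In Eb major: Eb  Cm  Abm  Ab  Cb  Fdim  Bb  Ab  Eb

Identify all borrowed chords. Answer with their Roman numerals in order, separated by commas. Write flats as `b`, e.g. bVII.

In Eb major the diatonic chords are Eb, Fm, Gm, Ab, Bb, Cm, Ddim. Eb, Cm, Ab and Bb are all diatonic. Abm (Ab–Cb–Eb) doesn't fit — on degree 4 Eb major would have Ab (IV). Abm is the degree-4 chord of Eb minor, so it is the borrowed iv. Cb (Cb–Eb–Gb) doesn't fit — on degree 6 Eb major would have Cm (vi). Cb is the degree-6 chord of Eb minor, so it is the borrowed bVI. Fdim (F–Ab–Cb) doesn't fit — on degree 2 Eb major would have Fm (ii). Fdim is the degree-2 chord of Eb minor, so it is the borrowed ii°.

iv, bVI, ii°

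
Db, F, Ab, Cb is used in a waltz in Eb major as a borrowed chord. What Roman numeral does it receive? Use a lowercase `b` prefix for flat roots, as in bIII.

bVII7

Db is the lowered form of scale degree 7 in Eb major (the diatonic degree 7 is D). Db–F–Ab–Cb is a dominant-seventh chord — the form found in Eb minor, not the diatonic vii° (Ddim). Borrowed into Eb major it is written bVII7.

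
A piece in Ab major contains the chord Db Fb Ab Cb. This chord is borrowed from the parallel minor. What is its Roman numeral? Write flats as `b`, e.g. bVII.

The root Db is the diatonic 4th degree of Ab major; the borrowing shows in the chord quality. The diatonic chord on degree 4 would be Db (IV), but Db–Fb–Ab–Cb is the minor-seventh chord from Ab minor. As a borrowed chord it is labeled iv7.

iv7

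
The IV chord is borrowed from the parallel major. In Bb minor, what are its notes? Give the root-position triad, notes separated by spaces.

IV is built on scale degree 4, which is Eb in both Bb minor and its parallel. Stacking thirds in Bb major on Eb gives Eb–G–Bb.

Eb G Bb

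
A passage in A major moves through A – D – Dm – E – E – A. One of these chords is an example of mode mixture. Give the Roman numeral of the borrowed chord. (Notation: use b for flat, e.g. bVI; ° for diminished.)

iv

The diatonic triads in A major are A, Bm, C#m, D, E, F#m, G#dim. A, D and E all belong to that set. But Dm (D–F–A) is foreign: the diatonic IV on degree 4 is D, whereas Dm comes from A minor. It is labeled iv.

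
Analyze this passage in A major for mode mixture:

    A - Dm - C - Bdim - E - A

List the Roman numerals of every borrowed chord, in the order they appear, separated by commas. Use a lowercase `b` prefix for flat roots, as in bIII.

iv, bIII, ii°

In A major the diatonic chords are A, Bm, C#m, D, E, F#m, G#dim. Of the given chords, A and E are diatonic. But Dm (D–F–A) is foreign: the diatonic IV on degree 4 is D, whereas Dm comes from A minor. It is labeled iv. C (C–E–G) doesn't fit — on degree 3 A major would have C#m (iii). C is the degree-3 chord of A minor, so it is the borrowed bIII. Bdim (B–D–F) doesn't fit — on degree 2 A major would have Bm (ii). Bdim is the degree-2 chord of A minor, so it is the borrowed ii°.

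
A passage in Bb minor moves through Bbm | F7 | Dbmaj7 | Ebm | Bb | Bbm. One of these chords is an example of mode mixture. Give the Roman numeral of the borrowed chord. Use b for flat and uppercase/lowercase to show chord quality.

The diatonic triads in Bb minor (with V from harmonic minor) are Bbm, Cdim, Db, Ebm, F, Gb, Ab. Bbm, F7, Dbmaj7 and Ebm all belong to that set. Bb (Bb–D–F) doesn't fit — on degree 1 Bb minor would have Bbm (i). Bb is the degree-1 chord of Bb major, so it is the borrowed I.

I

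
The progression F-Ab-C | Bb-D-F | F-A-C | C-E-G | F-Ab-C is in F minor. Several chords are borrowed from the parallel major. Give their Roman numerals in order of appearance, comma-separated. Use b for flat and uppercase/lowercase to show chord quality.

In F minor (with V from harmonic minor) the diatonic chords are Fm, Gdim, Ab, Bbm, C, Db, Eb. F–Ab–C = Fm and C–E–G = C are both diatonic. Bb–D–F is not: scale degree 4 in F minor carries Bbm (iv). In F major the chord on that degree is Bb, so here it functions as IV, borrowed from the parallel major. F–A–C is not: scale degree 1 in F minor carries Fm (i). In F major the chord on that degree is F, so here it functions as I, borrowed from the parallel major.

IV, I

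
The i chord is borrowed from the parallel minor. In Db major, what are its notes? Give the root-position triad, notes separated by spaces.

Db Fb Ab

The root, Db, is scale degree 1 — the same note in Db major and Db minor; only the chord quality changes. Building the minor chord from the parallel minor on Db: Db–Fb–Ab.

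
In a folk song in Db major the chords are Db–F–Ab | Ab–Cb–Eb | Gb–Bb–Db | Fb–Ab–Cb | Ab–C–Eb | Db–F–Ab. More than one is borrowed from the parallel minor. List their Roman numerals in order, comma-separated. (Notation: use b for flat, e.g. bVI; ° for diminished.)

In Db major the diatonic chords are Db, Ebm, Fm, Gb, Ab, Bbm, Cdim. Of the given chords, Db–F–Ab = Db, Gb–Bb–Db = Gb and Ab–C–Eb = Ab are diatonic. Ab–Cb–Eb doesn't fit — on degree 5 Db major would have Ab (V). Abm is the degree-5 chord of Db minor, so it is the borrowed v. Fb–Ab–Cb is not: scale degree 3 in Db major carries Fm (iii). In Db minor the chord on that degree is Fb, so here it functions as bIII, borrowed from the parallel minor.

v, bIII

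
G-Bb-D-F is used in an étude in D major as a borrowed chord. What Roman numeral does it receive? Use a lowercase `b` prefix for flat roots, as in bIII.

iv7

G is scale degree 4 in D major. G–Bb–D–F is a minor-seventh chord — the form found in D minor, not the diatonic IV (G). Borrowed into D major it is written iv7.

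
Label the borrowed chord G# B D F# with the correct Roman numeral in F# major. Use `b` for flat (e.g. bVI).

iiø7

G# is scale degree 2 in F# major. G#–B–D–F# is a half-diminished-seventh chord — the form found in F# minor, not the diatonic ii (G#m). Borrowed into F# major it is written iiø7.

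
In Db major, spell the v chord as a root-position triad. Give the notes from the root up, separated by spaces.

v is built on scale degree 5, which is Ab in both Db major and its parallel. Building the minor chord from the parallel minor on Ab: Ab–Cb–Eb.

Ab Cb Eb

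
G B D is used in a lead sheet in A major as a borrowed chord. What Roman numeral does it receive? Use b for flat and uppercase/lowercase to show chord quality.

The root G is the lowered 7th scale degree — diatonically A major has G# there. Diatonically A major has G#dim (vii°) on that degree; G–B–D is instead the major chord native to A minor, so it takes the label bVII.

bVII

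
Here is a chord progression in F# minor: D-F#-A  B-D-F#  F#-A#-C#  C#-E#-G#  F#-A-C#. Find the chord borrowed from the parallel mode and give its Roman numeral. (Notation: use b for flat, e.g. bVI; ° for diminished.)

F# minor has the diatonic set F#m, G#dim, A, Bm, C#, D, E (with V from harmonic minor). Of the given chords, D–F#–A = D, B–D–F# = Bm, C#–E#–G# = C# and F#–A–C# = F#m are diatonic. But F#–A#–C# is foreign: the diatonic i on degree 1 is F#m, whereas F# comes from F# major. It is labeled I.

I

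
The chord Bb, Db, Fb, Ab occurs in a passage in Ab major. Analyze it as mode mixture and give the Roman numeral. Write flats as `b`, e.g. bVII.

Bb is scale degree 2 in Ab major. The diatonic chord on degree 2 would be Bbm (ii), but Bb–Db–Fb–Ab is the half-diminished-seventh chord from Ab minor. As a borrowed chord it is labeled iiø7.

iiø7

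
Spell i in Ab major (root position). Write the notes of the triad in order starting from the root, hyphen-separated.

i is built on scale degree 1, which is Ab in both Ab major and its parallel. Building the minor chord from the parallel minor on Ab: Ab–Cb–Eb.

Ab-Cb-Eb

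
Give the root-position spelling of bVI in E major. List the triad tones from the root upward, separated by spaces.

bVI is built on the lowered scale degree 6. In E major degree 6 is C#; lowered it becomes C. Stacking thirds in E minor on C gives C–E–G.

C E G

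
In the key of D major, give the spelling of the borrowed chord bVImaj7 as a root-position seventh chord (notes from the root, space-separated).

Scale degree 6 in D major is B. bVImaj7 uses the lowered form, Bb, taken from D minor. Building the major-seventh chord from the parallel minor on Bb: Bb–D–F–A.

Bb D F A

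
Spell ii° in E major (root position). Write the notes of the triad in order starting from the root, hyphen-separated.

The root, F#, is scale degree 2 — the same note in E major and E minor; only the chord quality changes. Building the diminished chord from the parallel minor on F#: F#–A–C.

F#-A-C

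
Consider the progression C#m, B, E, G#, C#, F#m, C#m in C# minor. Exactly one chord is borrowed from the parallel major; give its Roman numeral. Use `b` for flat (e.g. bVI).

C# minor has the diatonic set C#m, D#dim, E, F#m, G#, A, B (with V from harmonic minor). Of the given chords, C#m, B, E, G# and F#m are diatonic. C# (C#–E#–G#) is not: scale degree 1 in C# minor carries C#m (i). In C# major the chord on that degree is C#, so here it functions as I, borrowed from the parallel major.

I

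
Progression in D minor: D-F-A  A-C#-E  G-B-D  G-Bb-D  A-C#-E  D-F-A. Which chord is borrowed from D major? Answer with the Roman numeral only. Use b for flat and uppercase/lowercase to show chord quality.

In D minor (with V from harmonic minor) the diatonic chords are Dm, Edim, F, Gm, A, Bb, C. Of the given chords, D–F–A = Dm, A–C#–E = A and G–Bb–D = Gm are diatonic. G–B–D doesn't fit — on degree 4 D minor would have Gm (iv). G is the degree-4 chord of D major, so it is the borrowed IV.

IV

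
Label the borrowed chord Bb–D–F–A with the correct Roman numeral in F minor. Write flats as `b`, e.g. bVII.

IVmaj7

Bb is scale degree 4 in F minor. The diatonic chord on degree 4 would be Bbm (iv), but Bb–D–F–A is the major-seventh chord from F major. As a borrowed chord it is labeled IVmaj7.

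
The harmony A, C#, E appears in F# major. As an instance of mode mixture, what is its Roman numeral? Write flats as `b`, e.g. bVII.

A is the lowered form of scale degree 3 in F# major (the diatonic degree 3 is A#). A–C#–E is a major chord — the form found in F# minor, not the diatonic iii (A#m). Borrowed into F# major it is written bIII.

bIII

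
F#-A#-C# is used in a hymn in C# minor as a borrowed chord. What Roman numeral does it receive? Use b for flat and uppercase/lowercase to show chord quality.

The root F# is the diatonic 4th degree of C# minor; the borrowing shows in the chord quality. Diatonically C# minor has F#m (iv) on that degree; F#–A#–C# is instead the major chord native to C# major, so it takes the label IV.

IV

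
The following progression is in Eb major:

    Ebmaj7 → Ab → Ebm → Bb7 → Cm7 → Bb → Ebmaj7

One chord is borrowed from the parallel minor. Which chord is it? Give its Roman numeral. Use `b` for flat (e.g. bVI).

The diatonic triads in Eb major are Eb, Fm, Gm, Ab, Bb, Cm, Ddim. Of the given chords, Ebmaj7, Ab, Bb7, Cm7 and Bb are diatonic. But Ebm (Eb–Gb–Bb) is foreign: the diatonic I on degree 1 is Eb, whereas Ebm comes from Eb minor. It is labeled i.

i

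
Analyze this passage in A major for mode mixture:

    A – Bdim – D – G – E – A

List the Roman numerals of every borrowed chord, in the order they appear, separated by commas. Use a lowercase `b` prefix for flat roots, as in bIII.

ii°, bVII

A major has the diatonic set A, Bm, C#m, D, E, F#m, G#dim. A, D and E are all diatonic. Bdim (B–D–F) is not: scale degree 2 in A major carries Bm (ii). In A minor the chord on that degree is Bdim, so here it functions as ii°, borrowed from the parallel minor. G (G–B–D) is not: scale degree 7 in A major carries G#dim (vii°). In A minor the chord on that degree is G, so here it functions as bVII, borrowed from the parallel minor.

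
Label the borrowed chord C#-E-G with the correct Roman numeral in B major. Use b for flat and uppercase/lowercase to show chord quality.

ii°

C# is scale degree 2 in B major. Diatonically B major has C#m (ii) on that degree; C#–E–G is instead the diminished chord native to B minor, so it takes the label ii°.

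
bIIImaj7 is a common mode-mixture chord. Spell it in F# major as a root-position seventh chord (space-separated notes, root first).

Scale degree 3 in F# major is A#. bIIImaj7 uses the lowered form, A, taken from F# minor. In F# minor the chord on A is A–C#–E–G#.

A C# E G#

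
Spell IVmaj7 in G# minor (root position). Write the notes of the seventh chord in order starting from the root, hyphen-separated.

The root, C#, is scale degree 4 — the same note in G# minor and G# major; only the chord quality changes. Stacking thirds in G# major on C# gives C#–E#–G#–B#.

C#-E#-G#-B#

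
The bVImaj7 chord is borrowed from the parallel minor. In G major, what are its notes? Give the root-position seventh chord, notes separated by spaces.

The root of bVImaj7 is the lowered 6th degree: E becomes Eb. In G minor the chord on Eb is Eb–G–Bb–D.

Eb G Bb D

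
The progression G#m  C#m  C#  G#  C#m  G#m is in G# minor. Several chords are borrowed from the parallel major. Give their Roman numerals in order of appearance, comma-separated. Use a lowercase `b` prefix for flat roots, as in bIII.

IV, I

The diatonic triads in G# minor (with V from harmonic minor) are G#m, A#dim, B, C#m, D#, E, F#. G#m and C#m are both diatonic. C# (C#–E#–G#) doesn't fit — on degree 4 G# minor would have C#m (iv). C# is the degree-4 chord of G# major, so it is the borrowed IV. But G# (G#–B#–D#) is foreign: the diatonic i on degree 1 is G#m, whereas G# comes from G# major. It is labeled I.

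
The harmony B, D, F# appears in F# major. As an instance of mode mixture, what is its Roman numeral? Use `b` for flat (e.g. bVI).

iv

B is scale degree 4 in F# major. B–D–F# is a minor chord — the form found in F# minor, not the diatonic IV (B). Borrowed into F# major it is written iv.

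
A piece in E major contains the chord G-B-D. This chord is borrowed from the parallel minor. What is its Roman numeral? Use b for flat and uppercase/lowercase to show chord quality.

G is the lowered form of scale degree 3 in E major (the diatonic degree 3 is G#). The diatonic chord on degree 3 would be G#m (iii), but G–B–D is the major chord from E minor. As a borrowed chord it is labeled bIII.

bIII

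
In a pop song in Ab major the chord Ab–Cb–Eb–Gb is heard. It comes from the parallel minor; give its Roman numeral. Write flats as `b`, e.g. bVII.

Ab is scale degree 1 in Ab major. Ab–Cb–Eb–Gb is a minor-seventh chord — the form found in Ab minor, not the diatonic I (Ab). Borrowed into Ab major it is written i7.

i7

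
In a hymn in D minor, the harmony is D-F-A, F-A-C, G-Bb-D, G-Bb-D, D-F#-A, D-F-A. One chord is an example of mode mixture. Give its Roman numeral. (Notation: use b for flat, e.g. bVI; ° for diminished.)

I

The diatonic triads in D minor (with V from harmonic minor) are Dm, Edim, F, Gm, A, Bb, C. Of the given chords, D–F–A = Dm, F–A–C = F and G–Bb–D = Gm are diatonic. D–F#–A is not: scale degree 1 in D minor carries Dm (i). In D major the chord on that degree is D, so here it functions as I, borrowed from the parallel major.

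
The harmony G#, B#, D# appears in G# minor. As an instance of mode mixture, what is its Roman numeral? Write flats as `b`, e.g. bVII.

G# is scale degree 1 in G# minor. Diatonically G# minor has G#m (i) on that degree; G#–B#–D# is instead the major chord native to G# major, so it takes the label I.

I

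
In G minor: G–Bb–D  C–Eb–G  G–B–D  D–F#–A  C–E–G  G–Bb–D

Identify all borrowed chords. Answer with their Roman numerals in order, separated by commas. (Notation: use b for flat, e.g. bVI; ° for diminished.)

I, IV

The diatonic triads in G minor (with V from harmonic minor) are Gm, Adim, Bb, Cm, D, Eb, F. G–Bb–D = Gm, C–Eb–G = Cm and D–F#–A = D all belong to that set. But G–B–D is foreign: the diatonic i on degree 1 is Gm, whereas G comes from G major. It is labeled I. C–E–G is not: scale degree 4 in G minor carries Cm (iv). In G major the chord on that degree is C, so here it functions as IV, borrowed from the parallel major.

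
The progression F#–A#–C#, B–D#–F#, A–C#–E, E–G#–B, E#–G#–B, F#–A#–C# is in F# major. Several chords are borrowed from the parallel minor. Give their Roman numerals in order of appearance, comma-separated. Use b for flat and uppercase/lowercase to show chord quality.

bIII, bVII

In F# major the diatonic chords are F#, G#m, A#m, B, C#, D#m, E#dim. F#–A#–C# = F#, B–D#–F# = B and E#–G#–B = E#dim all belong to that set. A–C#–E is not: scale degree 3 in F# major carries A#m (iii). In F# minor the chord on that degree is A, so here it functions as bIII, borrowed from the parallel minor. E–G#–B is not: scale degree 7 in F# major carries E#dim (vii°). In F# minor the chord on that degree is E, so here it functions as bVII, borrowed from the parallel minor.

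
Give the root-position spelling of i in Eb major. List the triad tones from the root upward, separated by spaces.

The root, Eb, is scale degree 1 — the same note in Eb major and Eb minor; only the chord quality changes. In Eb minor the chord on Eb is Eb–Gb–Bb.

Eb Gb Bb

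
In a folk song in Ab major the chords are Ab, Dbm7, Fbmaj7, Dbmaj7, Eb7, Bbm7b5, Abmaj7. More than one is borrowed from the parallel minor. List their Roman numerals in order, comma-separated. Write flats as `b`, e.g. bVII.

The diatonic triads in Ab major are Ab, Bbm, Cm, Db, Eb, Fm, Gdim. Ab, Dbmaj7, Eb7 and Abmaj7 are all diatonic. Dbm7 (Db–Fb–Ab–Cb) is not: scale degree 4 in Ab major carries Db (IV). In Ab minor the chord on that degree is Dbm7, so here it functions as iv7, borrowed from the parallel minor. Fbmaj7 (Fb–Ab–Cb–Eb) is not: scale degree 6 in Ab major carries Fm (vi). In Ab minor the chord on that degree is Fbmaj7, so here it functions as bVImaj7, borrowed from the parallel minor. But Bbm7b5 (Bb–Db–Fb–Ab) is foreign: the diatonic ii on degree 2 is Bbm, whereas Bbm7b5 comes from Ab minor. It is labeled iiø7.

iv7, bVImaj7, iiø7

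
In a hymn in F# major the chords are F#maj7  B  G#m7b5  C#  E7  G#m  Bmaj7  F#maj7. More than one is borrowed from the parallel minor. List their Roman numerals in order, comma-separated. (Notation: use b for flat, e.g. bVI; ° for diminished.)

F# major has the diatonic set F#, G#m, A#m, B, C#, D#m, E#dim. F#maj7, B, C#, G#m and Bmaj7 all belong to that set. G#m7b5 (G#–B–D–F#) is not: scale degree 2 in F# major carries G#m (ii). In F# minor the chord on that degree is G#m7b5, so here it functions as iiø7, borrowed from the parallel minor. E7 (E–G#–B–D) doesn't fit — on degree 7 F# major would have E#dim (vii°). E7 is the degree-7 chord of F# minor, so it is the borrowed bVII7.

iiø7, bVII7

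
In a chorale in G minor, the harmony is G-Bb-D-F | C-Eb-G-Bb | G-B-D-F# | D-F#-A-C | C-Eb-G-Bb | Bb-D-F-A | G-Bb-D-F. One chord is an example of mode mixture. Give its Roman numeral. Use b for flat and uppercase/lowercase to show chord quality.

Imaj7

The diatonic triads in G minor (with V from harmonic minor) are Gm, Adim, Bb, Cm, D, Eb, F. G–Bb–D–F = Gm7, C–Eb–G–Bb = Cm7, D–F#–A–C = D7 and Bb–D–F–A = Bbmaj7 all belong to that set. But G–B–D–F# is foreign: the diatonic i on degree 1 is Gm, whereas Gmaj7 comes from G major. It is labeled Imaj7.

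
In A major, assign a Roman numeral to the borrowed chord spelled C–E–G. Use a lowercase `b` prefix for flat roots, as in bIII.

bIII

In A major scale degree 3 is C#; C is its lowered form, from A minor. C–E–G is a major chord — the form found in A minor, not the diatonic iii (C#m). Borrowed into A major it is written bIII.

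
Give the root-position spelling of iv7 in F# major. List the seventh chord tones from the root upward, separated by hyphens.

The root, B, is scale degree 4 — the same note in F# major and F# minor; only the chord quality changes. Stacking thirds in F# minor on B gives B–D–F#–A.

B-D-F#-A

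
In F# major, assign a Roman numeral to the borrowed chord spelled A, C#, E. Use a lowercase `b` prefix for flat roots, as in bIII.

bIII

A is the lowered form of scale degree 3 in F# major (the diatonic degree 3 is A#). The diatonic chord on degree 3 would be A#m (iii), but A–C#–E is the major chord from F# minor. As a borrowed chord it is labeled bIII.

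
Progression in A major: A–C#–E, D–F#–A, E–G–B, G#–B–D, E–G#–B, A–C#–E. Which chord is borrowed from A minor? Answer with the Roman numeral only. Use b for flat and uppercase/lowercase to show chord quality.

The diatonic triads in A major are A, Bm, C#m, D, E, F#m, G#dim. A–C#–E = A, D–F#–A = D, G#–B–D = G#dim and E–G#–B = E all belong to that set. But E–G–B is foreign: the diatonic V on degree 5 is E, whereas Em comes from A minor. It is labeled v.

v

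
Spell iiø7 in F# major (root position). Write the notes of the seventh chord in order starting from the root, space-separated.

The root, G#, is scale degree 2 — the same note in F# major and F# minor; only the chord quality changes. Building the half-diminished-seventh chord from the parallel minor on G#: G#–B–D–F#.

G# B D F#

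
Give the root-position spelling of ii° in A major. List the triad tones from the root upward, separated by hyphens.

B-D-F

The root, B, is scale degree 2 — the same note in A major and A minor; only the chord quality changes. In A minor the chord on B is B–D–F.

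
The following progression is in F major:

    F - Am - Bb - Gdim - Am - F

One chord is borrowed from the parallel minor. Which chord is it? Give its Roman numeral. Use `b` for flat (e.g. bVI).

F major has the diatonic set F, Gm, Am, Bb, C, Dm, Edim. F, Am and Bb all belong to that set. But Gdim (G–Bb–Db) is foreign: the diatonic ii on degree 2 is Gm, whereas Gdim comes from F minor. It is labeled ii°.

ii°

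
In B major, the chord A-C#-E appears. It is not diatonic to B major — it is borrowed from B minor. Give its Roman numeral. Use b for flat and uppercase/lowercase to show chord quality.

The root A is the lowered 7th scale degree — diatonically B major has A# there. A–C#–E is a major chord — the form found in B minor, not the diatonic vii° (A#dim). Borrowed into B major it is written bVII.

bVII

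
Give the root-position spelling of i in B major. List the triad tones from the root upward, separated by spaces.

The root, B, is scale degree 1 — the same note in B major and B minor; only the chord quality changes. Building the minor chord from the parallel minor on B: B–D–F#.

B D F#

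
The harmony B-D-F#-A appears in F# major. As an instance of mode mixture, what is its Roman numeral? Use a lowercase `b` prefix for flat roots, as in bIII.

iv7

B is scale degree 4 in F# major. B–D–F#–A is a minor-seventh chord — the form found in F# minor, not the diatonic IV (B). Borrowed into F# major it is written iv7.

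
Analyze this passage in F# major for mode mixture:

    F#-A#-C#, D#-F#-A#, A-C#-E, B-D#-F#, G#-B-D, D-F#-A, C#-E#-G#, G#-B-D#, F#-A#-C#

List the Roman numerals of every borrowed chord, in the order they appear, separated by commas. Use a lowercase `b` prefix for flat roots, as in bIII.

In F# major the diatonic chords are F#, G#m, A#m, B, C#, D#m, E#dim. Of the given chords, F#–A#–C# = F#, D#–F#–A# = D#m, B–D#–F# = B, C#–E#–G# = C# and G#–B–D# = G#m are diatonic. But A–C#–E is foreign: the diatonic iii on degree 3 is A#m, whereas A comes from F# minor. It is labeled bIII. But G#–B–D is foreign: the diatonic ii on degree 2 is G#m, whereas G#dim comes from F# minor. It is labeled ii°. But D–F#–A is foreign: the diatonic vi on degree 6 is D#m, whereas D comes from F# minor. It is labeled bVI.

bIII, ii°, bVI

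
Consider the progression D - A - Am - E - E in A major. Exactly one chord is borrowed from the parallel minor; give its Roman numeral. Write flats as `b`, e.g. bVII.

i

The diatonic triads in A major are A, Bm, C#m, D, E, F#m, G#dim. Of the given chords, D, A and E are diatonic. Am (A–C–E) doesn't fit — on degree 1 A major would have A (I). Am is the degree-1 chord of A minor, so it is the borrowed i.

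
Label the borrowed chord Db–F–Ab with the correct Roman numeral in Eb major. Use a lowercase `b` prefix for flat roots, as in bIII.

In Eb major scale degree 7 is D; Db is its lowered form, from Eb minor. Db–F–Ab is a major chord — the form found in Eb minor, not the diatonic vii° (Ddim). Borrowed into Eb major it is written bVII.

bVII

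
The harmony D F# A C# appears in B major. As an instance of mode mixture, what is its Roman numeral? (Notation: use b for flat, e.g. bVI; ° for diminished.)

D is the lowered form of scale degree 3 in B major (the diatonic degree 3 is D#). Diatonically B major has D#m (iii) on that degree; D–F#–A–C# is instead the major-seventh chord native to B minor, so it takes the label bIIImaj7.

bIIImaj7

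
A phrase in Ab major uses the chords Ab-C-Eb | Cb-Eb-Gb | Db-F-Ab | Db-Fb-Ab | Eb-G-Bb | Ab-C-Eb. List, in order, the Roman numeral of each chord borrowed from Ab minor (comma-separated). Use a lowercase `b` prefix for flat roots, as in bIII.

In Ab major the diatonic chords are Ab, Bbm, Cm, Db, Eb, Fm, Gdim. Ab–C–Eb = Ab, Db–F–Ab = Db and Eb–G–Bb = Eb are all diatonic. Cb–Eb–Gb doesn't fit — on degree 3 Ab major would have Cm (iii). Cb is the degree-3 chord of Ab minor, so it is the borrowed bIII. But Db–Fb–Ab is foreign: the diatonic IV on degree 4 is Db, whereas Dbm comes from Ab minor. It is labeled iv.

bIII, iv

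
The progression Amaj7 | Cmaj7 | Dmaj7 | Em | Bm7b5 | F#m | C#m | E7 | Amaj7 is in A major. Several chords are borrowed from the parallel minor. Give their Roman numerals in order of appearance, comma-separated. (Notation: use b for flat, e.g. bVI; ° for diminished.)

In A major the diatonic chords are A, Bm, C#m, D, E, F#m, G#dim. Amaj7, Dmaj7, F#m, C#m and E7 all belong to that set. Cmaj7 (C–E–G–B) doesn't fit — on degree 3 A major would have C#m (iii). Cmaj7 is the degree-3 chord of A minor, so it is the borrowed bIIImaj7. Em (E–G–B) doesn't fit — on degree 5 A major would have E (V). Em is the degree-5 chord of A minor, so it is the borrowed v. Bm7b5 (B–D–F–A) doesn't fit — on degree 2 A major would have Bm (ii). Bm7b5 is the degree-2 chord of A minor, so it is the borrowed iiø7.

bIIImaj7, v, iiø7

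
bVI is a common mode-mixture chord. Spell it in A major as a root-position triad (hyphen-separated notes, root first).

The root of bVI is the lowered 6th degree: F# becomes F. In A minor the chord on F is F–A–C.

F-A-C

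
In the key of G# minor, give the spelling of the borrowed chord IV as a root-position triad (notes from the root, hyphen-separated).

IV is built on scale degree 4, which is C# in both G# minor and its parallel. Stacking thirds in G# major on C# gives C#–E#–G#.

C#-E#-G#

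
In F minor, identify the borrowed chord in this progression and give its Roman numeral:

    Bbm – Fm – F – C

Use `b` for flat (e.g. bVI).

I

In F minor (with V from harmonic minor) the diatonic chords are Fm, Gdim, Ab, Bbm, C, Db, Eb. Bbm, Fm and C all belong to that set. F (F–A–C) is not: scale degree 1 in F minor carries Fm (i). In F major the chord on that degree is F, so here it functions as I, borrowed from the parallel major.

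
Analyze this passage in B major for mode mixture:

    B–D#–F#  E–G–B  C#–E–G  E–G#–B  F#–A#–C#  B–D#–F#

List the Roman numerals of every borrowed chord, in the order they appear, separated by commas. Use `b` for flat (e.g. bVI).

iv, ii°

In B major the diatonic chords are B, C#m, D#m, E, F#, G#m, A#dim. Of the given chords, B–D#–F# = B, E–G#–B = E and F#–A#–C# = F# are diatonic. But E–G–B is foreign: the diatonic IV on degree 4 is E, whereas Em comes from B minor. It is labeled iv. C#–E–G is not: scale degree 2 in B major carries C#m (ii). In B minor the chord on that degree is C#dim, so here it functions as ii°, borrowed from the parallel minor.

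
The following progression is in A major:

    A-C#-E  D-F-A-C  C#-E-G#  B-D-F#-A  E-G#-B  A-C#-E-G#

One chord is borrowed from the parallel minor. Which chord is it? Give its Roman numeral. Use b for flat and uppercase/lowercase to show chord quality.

In A major the diatonic chords are A, Bm, C#m, D, E, F#m, G#dim. A–C#–E = A, C#–E–G# = C#m, B–D–F#–A = Bm7, E–G#–B = E and A–C#–E–G# = Amaj7 all belong to that set. D–F–A–C doesn't fit — on degree 4 A major would have D (IV). Dm7 is the degree-4 chord of A minor, so it is the borrowed iv7.

iv7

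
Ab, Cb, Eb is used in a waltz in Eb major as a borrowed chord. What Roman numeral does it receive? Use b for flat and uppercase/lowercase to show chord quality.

iv

The root Ab is the diatonic 4th degree of Eb major; the borrowing shows in the chord quality. Diatonically Eb major has Ab (IV) on that degree; Ab–Cb–Eb is instead the minor chord native to Eb minor, so it takes the label iv.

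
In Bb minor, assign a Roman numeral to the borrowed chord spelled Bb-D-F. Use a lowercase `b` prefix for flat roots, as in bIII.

I

Bb is scale degree 1 in Bb minor. The diatonic chord on degree 1 would be Bbm (i), but Bb–D–F is the major chord from Bb major. As a borrowed chord it is labeled I.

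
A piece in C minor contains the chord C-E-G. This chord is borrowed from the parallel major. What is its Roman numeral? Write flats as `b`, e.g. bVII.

I

C is scale degree 1 in C minor. The diatonic chord on degree 1 would be Cm (i), but C–E–G is the major chord from C major. As a borrowed chord it is labeled I.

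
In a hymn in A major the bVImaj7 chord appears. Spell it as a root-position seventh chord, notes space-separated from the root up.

F A C E

Scale degree 6 in A major is F#. bVImaj7 uses the lowered form, F, taken from A minor. Building the major-seventh chord from the parallel minor on F: F–A–C–E.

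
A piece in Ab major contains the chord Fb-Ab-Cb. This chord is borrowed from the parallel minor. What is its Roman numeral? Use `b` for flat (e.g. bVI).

Fb is the lowered form of scale degree 6 in Ab major (the diatonic degree 6 is F). Fb–Ab–Cb is a major chord — the form found in Ab minor, not the diatonic vi (Fm). Borrowed into Ab major it is written bVI.

bVI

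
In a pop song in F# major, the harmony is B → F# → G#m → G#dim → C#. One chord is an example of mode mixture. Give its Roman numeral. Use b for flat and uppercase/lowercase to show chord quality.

The diatonic triads in F# major are F#, G#m, A#m, B, C#, D#m, E#dim. B, F#, G#m and C# all belong to that set. G#dim (G#–B–D) doesn't fit — on degree 2 F# major would have G#m (ii). G#dim is the degree-2 chord of F# minor, so it is the borrowed ii°.

ii°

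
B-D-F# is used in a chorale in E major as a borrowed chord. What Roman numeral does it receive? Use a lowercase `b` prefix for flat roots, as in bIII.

B is scale degree 5 in E major. B–D–F# is a minor chord — the form found in E minor, not the diatonic V (B). Borrowed into E major it is written v.

v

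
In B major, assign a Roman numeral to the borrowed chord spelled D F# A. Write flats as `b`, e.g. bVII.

The root D is the lowered 3rd scale degree — diatonically B major has D# there. D–F#–A is a major chord — the form found in B minor, not the diatonic iii (D#m). Borrowed into B major it is written bIII.

bIII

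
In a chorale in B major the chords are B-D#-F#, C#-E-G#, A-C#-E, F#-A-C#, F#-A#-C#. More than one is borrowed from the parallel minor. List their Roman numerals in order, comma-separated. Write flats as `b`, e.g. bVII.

In B major the diatonic chords are B, C#m, D#m, E, F#, G#m, A#dim. B–D#–F# = B, C#–E–G# = C#m and F#–A#–C# = F# all belong to that set. But A–C#–E is foreign: the diatonic vii° on degree 7 is A#dim, whereas A comes from B minor. It is labeled bVII. F#–A–C# is not: scale degree 5 in B major carries F# (V). In B minor the chord on that degree is F#m, so here it functions as v, borrowed from the parallel minor.

bVII, v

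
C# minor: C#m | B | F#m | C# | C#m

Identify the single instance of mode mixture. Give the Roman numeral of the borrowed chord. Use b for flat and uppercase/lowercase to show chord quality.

In C# minor (with V from harmonic minor) the diatonic chords are C#m, D#dim, E, F#m, G#, A, B. C#m, B and F#m are all diatonic. C# (C#–E#–G#) doesn't fit — on degree 1 C# minor would have C#m (i). C# is the degree-1 chord of C# major, so it is the borrowed I.

I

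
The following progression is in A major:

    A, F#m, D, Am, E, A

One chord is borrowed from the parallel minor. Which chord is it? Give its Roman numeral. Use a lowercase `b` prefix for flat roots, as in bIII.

i

In A major the diatonic chords are A, Bm, C#m, D, E, F#m, G#dim. A, F#m, D and E all belong to that set. Am (A–C–E) doesn't fit — on degree 1 A major would have A (I). Am is the degree-1 chord of A minor, so it is the borrowed i.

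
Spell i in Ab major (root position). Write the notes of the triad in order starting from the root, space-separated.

i is built on scale degree 1, which is Ab in both Ab major and its parallel. Stacking thirds in Ab minor on Ab gives Ab–Cb–Eb.

Ab Cb Eb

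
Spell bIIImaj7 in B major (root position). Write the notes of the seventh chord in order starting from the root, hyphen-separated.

The root of bIIImaj7 is the lowered 3rd degree: D# becomes D. Stacking thirds in B minor on D gives D–F#–A–C#.

D-F#-A-C#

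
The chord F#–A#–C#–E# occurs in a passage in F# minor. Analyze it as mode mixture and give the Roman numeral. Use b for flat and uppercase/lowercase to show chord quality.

Imaj7

F# is scale degree 1 in F# minor. Diatonically F# minor has F#m (i) on that degree; F#–A#–C#–E# is instead the major-seventh chord native to F# major, so it takes the label Imaj7.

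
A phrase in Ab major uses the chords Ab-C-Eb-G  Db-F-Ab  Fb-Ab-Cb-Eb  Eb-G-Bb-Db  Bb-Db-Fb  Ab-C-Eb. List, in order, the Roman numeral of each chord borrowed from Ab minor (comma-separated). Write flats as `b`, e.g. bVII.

bVImaj7, ii°

Ab major has the diatonic set Ab, Bbm, Cm, Db, Eb, Fm, Gdim. Of the given chords, Ab–C–Eb–G = Abmaj7, Db–F–Ab = Db, Eb–G–Bb–Db = Eb7 and Ab–C–Eb = Ab are diatonic. Fb–Ab–Cb–Eb doesn't fit — on degree 6 Ab major would have Fm (vi). Fbmaj7 is the degree-6 chord of Ab minor, so it is the borrowed bVImaj7. Bb–Db–Fb doesn't fit — on degree 2 Ab major would have Bbm (ii). Bbdim is the degree-2 chord of Ab minor, so it is the borrowed ii°.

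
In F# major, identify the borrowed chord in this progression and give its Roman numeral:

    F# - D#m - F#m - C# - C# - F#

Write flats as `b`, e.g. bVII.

In F# major the diatonic chords are F#, G#m, A#m, B, C#, D#m, E#dim. F#, D#m and C# are all diatonic. F#m (F#–A–C#) is not: scale degree 1 in F# major carries F# (I). In F# minor the chord on that degree is F#m, so here it functions as i, borrowed from the parallel minor.

i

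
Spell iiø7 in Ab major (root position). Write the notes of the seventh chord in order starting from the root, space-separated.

iiø7 is built on scale degree 2, which is Bb in both Ab major and its parallel. In Ab minor the chord on Bb is Bb–Db–Fb–Ab.

Bb Db Fb Ab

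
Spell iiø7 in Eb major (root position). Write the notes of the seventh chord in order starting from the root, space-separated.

F Ab Cb Eb

The root, F, is scale degree 2 — the same note in Eb major and Eb minor; only the chord quality changes. Stacking thirds in Eb minor on F gives F–Ab–Cb–Eb.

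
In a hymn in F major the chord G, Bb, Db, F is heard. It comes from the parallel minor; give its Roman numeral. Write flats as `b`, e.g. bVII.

The root G is the diatonic 2nd degree of F major; the borrowing shows in the chord quality. G–Bb–Db–F is a half-diminished-seventh chord — the form found in F minor, not the diatonic ii (Gm). Borrowed into F major it is written iiø7.

iiø7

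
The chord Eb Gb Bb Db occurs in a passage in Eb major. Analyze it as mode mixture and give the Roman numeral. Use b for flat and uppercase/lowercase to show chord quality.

i7

The root Eb is the diatonic 1st degree of Eb major; the borrowing shows in the chord quality. The diatonic chord on degree 1 would be Eb (I), but Eb–Gb–Bb–Db is the minor-seventh chord from Eb minor. As a borrowed chord it is labeled i7.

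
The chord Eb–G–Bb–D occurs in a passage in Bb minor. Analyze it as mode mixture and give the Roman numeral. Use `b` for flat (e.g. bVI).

Eb is scale degree 4 in Bb minor. Eb–G–Bb–D is a major-seventh chord — the form found in Bb major, not the diatonic iv (Ebm). Borrowed into Bb minor it is written IVmaj7.

IVmaj7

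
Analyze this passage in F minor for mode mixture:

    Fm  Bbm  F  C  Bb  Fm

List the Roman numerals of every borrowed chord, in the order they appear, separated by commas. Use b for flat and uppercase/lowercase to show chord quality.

I, IV

F minor has the diatonic set Fm, Gdim, Ab, Bbm, C, Db, Eb (with V from harmonic minor). Fm, Bbm and C all belong to that set. F (F–A–C) is not: scale degree 1 in F minor carries Fm (i). In F major the chord on that degree is F, so here it functions as I, borrowed from the parallel major. But Bb (Bb–D–F) is foreign: the diatonic iv on degree 4 is Bbm, whereas Bb comes from F major. It is labeled IV.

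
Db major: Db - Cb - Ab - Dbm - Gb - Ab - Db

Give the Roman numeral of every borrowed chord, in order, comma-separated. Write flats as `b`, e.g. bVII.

In Db major the diatonic chords are Db, Ebm, Fm, Gb, Ab, Bbm, Cdim. Db, Ab and Gb are all diatonic. But Cb (Cb–Eb–Gb) is foreign: the diatonic vii° on degree 7 is Cdim, whereas Cb comes from Db minor. It is labeled bVII. Dbm (Db–Fb–Ab) doesn't fit — on degree 1 Db major would have Db (I). Dbm is the degree-1 chord of Db minor, so it is the borrowed i.

bVII, i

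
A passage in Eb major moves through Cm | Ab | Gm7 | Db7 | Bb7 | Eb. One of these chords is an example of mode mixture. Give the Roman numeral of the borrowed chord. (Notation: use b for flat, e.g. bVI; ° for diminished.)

bVII7

The diatonic triads in Eb major are Eb, Fm, Gm, Ab, Bb, Cm, Ddim. Of the given chords, Cm, Ab, Gm7, Bb7 and Eb are diatonic. But Db7 (Db–F–Ab–Cb) is foreign: the diatonic vii° on degree 7 is Ddim, whereas Db7 comes from Eb minor. It is labeled bVII7.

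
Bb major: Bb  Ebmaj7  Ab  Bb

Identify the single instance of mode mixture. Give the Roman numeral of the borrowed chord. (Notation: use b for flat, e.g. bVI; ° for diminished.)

Bb major has the diatonic set Bb, Cm, Dm, Eb, F, Gm, Adim. Bb and Ebmaj7 are both diatonic. Ab (Ab–C–Eb) is not: scale degree 7 in Bb major carries Adim (vii°). In Bb minor the chord on that degree is Ab, so here it functions as bVII, borrowed from the parallel minor.

bVII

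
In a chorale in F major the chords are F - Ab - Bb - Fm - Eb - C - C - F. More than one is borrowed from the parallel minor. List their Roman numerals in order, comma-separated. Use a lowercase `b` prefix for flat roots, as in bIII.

bIII, i, bVII

The diatonic triads in F major are F, Gm, Am, Bb, C, Dm, Edim. F, Bb and C are all diatonic. But Ab (Ab–C–Eb) is foreign: the diatonic iii on degree 3 is Am, whereas Ab comes from F minor. It is labeled bIII. Fm (F–Ab–C) doesn't fit — on degree 1 F major would have F (I). Fm is the degree-1 chord of F minor, so it is the borrowed i. Eb (Eb–G–Bb) doesn't fit — on degree 7 F major would have Edim (vii°). Eb is the degree-7 chord of F minor, so it is the borrowed bVII.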